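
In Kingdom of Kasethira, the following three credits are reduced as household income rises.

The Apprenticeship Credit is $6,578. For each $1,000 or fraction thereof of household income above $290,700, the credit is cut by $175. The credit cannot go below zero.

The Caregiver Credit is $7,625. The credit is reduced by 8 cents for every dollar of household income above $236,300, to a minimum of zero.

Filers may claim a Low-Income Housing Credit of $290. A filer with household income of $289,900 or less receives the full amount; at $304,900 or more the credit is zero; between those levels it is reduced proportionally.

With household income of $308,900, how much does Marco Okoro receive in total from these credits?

$5,070

Apprenticeship Credit: income exceeds $290,700 by $18,200, which is 19 full-or-partial $1,000 increments; reduction = 19 × $175 = $3,325, leaving $3,253.
Caregiver Credit: 8% of the $72,600 excess over $236,300 is $5,808; credit = $7,625 − $5,808 = $1,817.
Low-Income Housing Credit: $308,900 is at or above $304,900, so the credit is $0.
Total: $3,253 + $1,817 + $0 = $5,070.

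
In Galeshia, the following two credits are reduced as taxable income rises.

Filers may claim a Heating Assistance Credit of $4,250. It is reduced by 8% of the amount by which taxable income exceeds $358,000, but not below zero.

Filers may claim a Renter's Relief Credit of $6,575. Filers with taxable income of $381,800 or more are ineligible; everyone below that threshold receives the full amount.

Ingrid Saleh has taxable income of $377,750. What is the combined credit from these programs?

$9,245

Heating Assistance Credit: 8% of the $19,750 excess over $358,000 is $1,580; credit = $4,250 − $1,580 = $2,670.
Renter's Relief Credit: $377,750 is below the $381,800 cutoff, so the full $6,575 applies.
Total: $2,670 + $6,575 = $9,245.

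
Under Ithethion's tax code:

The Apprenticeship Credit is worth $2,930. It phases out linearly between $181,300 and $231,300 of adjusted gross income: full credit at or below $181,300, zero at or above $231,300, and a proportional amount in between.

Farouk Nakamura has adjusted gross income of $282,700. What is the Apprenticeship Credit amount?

Apprenticeship Credit: $282,700 is at or above $231,300, so the credit is $0.

$0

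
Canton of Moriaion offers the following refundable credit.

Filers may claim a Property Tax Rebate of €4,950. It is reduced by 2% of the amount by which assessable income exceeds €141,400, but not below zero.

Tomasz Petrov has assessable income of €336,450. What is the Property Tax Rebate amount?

€1,049

Property Tax Rebate: 2% of the €195,050 excess over €141,400 is €3,901; credit = €4,950 − €3,901 = €1,049.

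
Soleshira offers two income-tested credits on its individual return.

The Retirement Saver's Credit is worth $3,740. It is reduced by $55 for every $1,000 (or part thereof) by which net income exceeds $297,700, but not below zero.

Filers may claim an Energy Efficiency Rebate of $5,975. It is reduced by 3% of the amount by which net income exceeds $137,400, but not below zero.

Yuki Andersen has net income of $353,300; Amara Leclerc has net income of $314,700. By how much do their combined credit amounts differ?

$2,801

Yuki ($353,300): Retirement Saver's Credit: income exceeds $297,700 by $55,600, which is 56 full-or-partial $1,000 increments; reduction = 56 × $55 = $3,080, leaving $660. Energy Efficiency Rebate: 3% of the $215,900 excess over $137,400 is $6,477 ≥ base, so the credit is $0. total $660 + $0 = $660
Amara ($314,700): Retirement Saver's Credit: income exceeds $297,700 by $17,000, which is 17 full-or-partial $1,000 increments; reduction = 17 × $55 = $935, leaving $2,805. Energy Efficiency Rebate: 3% of the $177,300 excess over $137,400 is $5,319; credit = $5,975 − $5,319 = $656. total $2,805 + $656 = $3,461
Difference: |$660 − $3,461| = $2,801.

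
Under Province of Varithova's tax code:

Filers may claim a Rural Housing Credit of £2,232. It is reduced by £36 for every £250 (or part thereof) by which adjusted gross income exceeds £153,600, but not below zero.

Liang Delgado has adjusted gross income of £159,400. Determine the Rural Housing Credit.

Rural Housing Credit: income exceeds £153,600 by £5,800, which is 24 full-or-partial £250 increments; reduction = 24 × £36 = £864, leaving £1,368.

£1,368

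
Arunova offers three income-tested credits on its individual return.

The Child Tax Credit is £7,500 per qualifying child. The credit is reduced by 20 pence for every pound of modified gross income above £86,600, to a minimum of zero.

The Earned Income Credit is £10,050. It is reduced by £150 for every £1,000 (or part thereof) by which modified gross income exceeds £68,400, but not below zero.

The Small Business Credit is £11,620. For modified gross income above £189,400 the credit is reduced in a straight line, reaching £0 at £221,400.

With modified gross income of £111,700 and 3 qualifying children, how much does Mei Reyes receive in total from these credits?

£32,550

Child Tax Credit: base = 3 × £7,500 = £22,500. 20% of the £25,100 excess over £86,600 is £5,020; credit = £22,500 − £5,020 = £17,480.
Earned Income Credit: income exceeds £68,400 by £43,300, which is 44 full-or-partial £1,000 increments; reduction = 44 × £150 = £6,600, leaving £3,450.
Small Business Credit: £111,700 is at or below the £189,400 threshold, so the full £11,620 applies.
Total: £17,480 + £3,450 + £11,620 = £32,550.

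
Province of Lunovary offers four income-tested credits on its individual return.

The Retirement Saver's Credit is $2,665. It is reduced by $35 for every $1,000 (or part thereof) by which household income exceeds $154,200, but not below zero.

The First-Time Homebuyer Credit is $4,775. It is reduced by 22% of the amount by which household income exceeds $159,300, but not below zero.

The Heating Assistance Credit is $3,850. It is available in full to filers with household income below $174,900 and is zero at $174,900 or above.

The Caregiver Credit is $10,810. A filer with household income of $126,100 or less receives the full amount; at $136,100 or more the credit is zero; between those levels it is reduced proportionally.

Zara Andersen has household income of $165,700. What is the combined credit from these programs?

$9,462

Retirement Saver's Credit: income exceeds $154,200 by $11,500, which is 12 full-or-partial $1,000 increments; reduction = 12 × $35 = $420, leaving $2,245.
First-Time Homebuyer Credit: 22% of the $6,400 excess over $159,300 is $1,408; credit = $4,775 − $1,408 = $3,367.
Heating Assistance Credit: $165,700 is below the $174,900 cutoff, so the full $3,850 applies.
Caregiver Credit: $165,700 is at or above $136,100, so the credit is $0.
Total: $2,245 + $3,367 + $3,850 + $0 = $9,462.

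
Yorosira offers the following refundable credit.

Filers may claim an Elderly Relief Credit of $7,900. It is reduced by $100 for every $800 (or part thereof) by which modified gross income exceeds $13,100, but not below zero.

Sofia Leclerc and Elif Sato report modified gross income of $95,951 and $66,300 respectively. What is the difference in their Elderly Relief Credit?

Sofia ($95,951): Elderly Relief Credit: income exceeds $13,100 by $82,851 → 104 increments × $100 = $10,400 ≥ base, so the credit is $0.
Elif ($66,300): Elderly Relief Credit: income exceeds $13,100 by $53,200, which is 67 full-or-partial $800 increments; reduction = 67 × $100 = $6,700, leaving $1,200.
Difference: |$0 − $1,200| = $1,200.

$1,200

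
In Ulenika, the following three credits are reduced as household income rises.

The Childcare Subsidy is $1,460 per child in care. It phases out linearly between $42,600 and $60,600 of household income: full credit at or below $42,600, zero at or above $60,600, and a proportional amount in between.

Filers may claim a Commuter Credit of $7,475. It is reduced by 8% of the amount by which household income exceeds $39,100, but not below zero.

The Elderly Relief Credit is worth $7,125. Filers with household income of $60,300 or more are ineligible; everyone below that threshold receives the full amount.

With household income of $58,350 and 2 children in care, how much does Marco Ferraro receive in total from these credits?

Childcare Subsidy: base = 2 × $1,460 = $2,920. $58,350 is $15,750 into a $18,000 phase-out range, leaving 2,250/18,000 of the credit: $2,920 × 2,250/18,000 = $365.
Commuter Credit: 8% of the $19,250 excess over $39,100 is $1,540; credit = $7,475 − $1,540 = $5,935.
Elderly Relief Credit: $58,350 is below the $60,300 cutoff, so the full $7,125 applies.
Total: $365 + $5,935 + $7,125 = $13,425.

$13,425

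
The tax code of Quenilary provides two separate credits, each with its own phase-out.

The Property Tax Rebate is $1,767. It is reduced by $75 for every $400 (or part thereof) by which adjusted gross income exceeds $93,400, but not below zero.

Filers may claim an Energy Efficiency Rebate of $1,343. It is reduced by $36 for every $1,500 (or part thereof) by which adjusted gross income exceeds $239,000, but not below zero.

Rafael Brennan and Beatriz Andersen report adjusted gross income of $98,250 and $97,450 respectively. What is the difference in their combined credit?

Rafael ($98,250): Property Tax Rebate: income exceeds $93,400 by $4,850, which is 13 full-or-partial $400 increments; reduction = 13 × $75 = $975, leaving $792. Energy Efficiency Rebate: $98,250 is at or below the $239,000 threshold, so the full $1,343 applies. total $792 + $1,343 = $2,135
Beatriz ($97,450): Property Tax Rebate: income exceeds $93,400 by $4,050, which is 11 full-or-partial $400 increments; reduction = 11 × $75 = $825, leaving $942. Energy Efficiency Rebate: $97,450 is at or below the $239,000 threshold, so the full $1,343 applies. total $942 + $1,343 = $2,285
Difference: |$2,135 − $2,285| = $150.

$150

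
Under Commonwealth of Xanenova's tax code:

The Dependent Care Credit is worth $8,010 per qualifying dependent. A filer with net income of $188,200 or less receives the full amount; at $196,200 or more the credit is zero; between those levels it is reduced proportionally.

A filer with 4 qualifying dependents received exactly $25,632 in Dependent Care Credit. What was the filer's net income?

Full credit = 4 × $8,010 = $32,040.
$25,632 is 25,632/32,040 of the full $32,040, so 6,408/32,040 of the $8,000 range has been used: income = $188,200 + $8,000 × 6,408/32,040 = $189,800.

$189,800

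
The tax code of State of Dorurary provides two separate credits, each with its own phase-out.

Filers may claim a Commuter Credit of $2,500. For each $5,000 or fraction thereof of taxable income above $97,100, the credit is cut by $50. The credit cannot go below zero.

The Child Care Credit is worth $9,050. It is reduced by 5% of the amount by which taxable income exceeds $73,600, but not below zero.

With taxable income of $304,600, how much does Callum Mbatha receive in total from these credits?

$400

Commuter Credit: income exceeds $97,100 by $207,500, which is 42 full-or-partial $5,000 increments; reduction = 42 × $50 = $2,100, leaving $400.
Child Care Credit: 5% of the $231,000 excess over $73,600 is $11,550 ≥ base, so the credit is $0.
Total: $400 + $0 = $400.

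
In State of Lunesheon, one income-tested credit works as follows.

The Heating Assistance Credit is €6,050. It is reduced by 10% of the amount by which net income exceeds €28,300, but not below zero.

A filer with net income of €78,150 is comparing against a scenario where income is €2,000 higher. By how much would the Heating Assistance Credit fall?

€200

At €78,150 — 10% of the €49,850 excess over €28,300 is €4,985; credit = €6,050 − €4,985 = €1,065.
At €80,150 — 10% of the €51,850 excess over €28,300 is €5,185; credit = €6,050 − €5,185 = €865.
Lost: €1,065 − €865 = €200.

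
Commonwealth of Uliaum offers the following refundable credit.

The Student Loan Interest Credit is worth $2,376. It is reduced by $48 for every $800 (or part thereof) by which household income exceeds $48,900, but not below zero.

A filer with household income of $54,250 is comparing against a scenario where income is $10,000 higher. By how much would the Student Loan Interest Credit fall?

At $54,250 — income exceeds $48,900 by $5,350, which is 7 full-or-partial $800 increments; reduction = 7 × $48 = $336, leaving $2,040.
At $64,250 — income exceeds $48,900 by $15,350, which is 20 full-or-partial $800 increments; reduction = 20 × $48 = $960, leaving $1,416.
Lost: $2,040 − $1,416 = $624.

$624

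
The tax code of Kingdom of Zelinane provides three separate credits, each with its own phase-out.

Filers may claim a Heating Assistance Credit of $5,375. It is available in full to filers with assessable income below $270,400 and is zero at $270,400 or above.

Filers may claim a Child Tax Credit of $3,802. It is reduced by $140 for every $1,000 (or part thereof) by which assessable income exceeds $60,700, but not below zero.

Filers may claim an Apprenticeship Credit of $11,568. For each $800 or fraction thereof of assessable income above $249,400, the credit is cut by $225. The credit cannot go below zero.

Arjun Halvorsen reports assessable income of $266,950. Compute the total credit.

$11,993

Heating Assistance Credit: $266,950 is below the $270,400 cutoff, so the full $5,375 applies.
Child Tax Credit: income exceeds $60,700 by $206,250 → 207 increments × $140 = $28,980 ≥ base, so the credit is $0.
Apprenticeship Credit: income exceeds $249,400 by $17,550, which is 22 full-or-partial $800 increments; reduction = 22 × $225 = $4,950, leaving $6,618.
Total: $5,375 + $0 + $6,618 = $11,993.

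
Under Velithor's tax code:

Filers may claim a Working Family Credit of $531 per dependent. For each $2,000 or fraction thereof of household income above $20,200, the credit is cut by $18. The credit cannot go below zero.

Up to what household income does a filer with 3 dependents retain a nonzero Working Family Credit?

$196,200

Full credit = 3 × $531 = $1,593.
After 88 increments the reduction is 88 × $18 = $1,584, leaving $9; one more increment wipes it out. Increment 88 ends at excess 88 × $2,000 = $176,000, so the highest qualifying income is $20,200 + $176,000 = $196,200.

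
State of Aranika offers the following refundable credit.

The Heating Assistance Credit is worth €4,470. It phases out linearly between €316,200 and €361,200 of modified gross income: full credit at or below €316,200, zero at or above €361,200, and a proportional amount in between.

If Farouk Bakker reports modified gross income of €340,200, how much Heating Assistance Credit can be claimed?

€2,086

Heating Assistance Credit: €340,200 is €24,000 into a €45,000 phase-out range, leaving 21,000/45,000 of the credit: €4,470 × 21,000/45,000 = €2,086.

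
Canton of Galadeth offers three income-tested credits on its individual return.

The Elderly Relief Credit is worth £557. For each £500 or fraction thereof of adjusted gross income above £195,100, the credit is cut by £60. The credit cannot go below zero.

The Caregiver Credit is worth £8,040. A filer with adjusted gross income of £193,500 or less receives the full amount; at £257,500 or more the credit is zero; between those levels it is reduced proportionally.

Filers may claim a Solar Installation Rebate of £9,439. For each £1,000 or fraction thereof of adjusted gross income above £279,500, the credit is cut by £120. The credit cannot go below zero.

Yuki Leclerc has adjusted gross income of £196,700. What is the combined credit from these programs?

£17,394

Elderly Relief Credit: income exceeds £195,100 by £1,600, which is 4 full-or-partial £500 increments; reduction = 4 × £60 = £240, leaving £317.
Caregiver Credit: £196,700 is £3,200 into a £64,000 phase-out range, leaving 60,800/64,000 of the credit: £8,040 × 60,800/64,000 = £7,638.
Solar Installation Rebate: £196,700 is at or below the £279,500 threshold, so the full £9,439 applies.
Total: £317 + £7,638 + £9,439 = £17,394.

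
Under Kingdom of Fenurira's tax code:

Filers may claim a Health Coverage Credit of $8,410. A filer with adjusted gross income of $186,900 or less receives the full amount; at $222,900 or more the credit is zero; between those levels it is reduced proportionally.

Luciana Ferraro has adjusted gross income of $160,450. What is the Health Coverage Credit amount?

Health Coverage Credit: $160,450 is at or below the $186,900 threshold, so the full $8,410 applies.

$8,410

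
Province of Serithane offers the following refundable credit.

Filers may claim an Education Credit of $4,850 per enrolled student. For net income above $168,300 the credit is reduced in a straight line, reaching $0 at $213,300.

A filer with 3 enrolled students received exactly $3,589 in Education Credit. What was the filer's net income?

$202,200

Full credit = 3 × $4,850 = $14,550.
$3,589 is 3,589/14,550 of the full $14,550, so 10,961/14,550 of the $45,000 range has been used: income = $168,300 + $45,000 × 10,961/14,550 = $202,200.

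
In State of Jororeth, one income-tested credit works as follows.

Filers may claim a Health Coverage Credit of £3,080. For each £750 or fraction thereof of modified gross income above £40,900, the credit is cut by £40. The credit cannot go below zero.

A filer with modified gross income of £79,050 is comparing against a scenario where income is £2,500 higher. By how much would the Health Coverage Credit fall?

£160

At £79,050 — income exceeds £40,900 by £38,150, which is 51 full-or-partial £750 increments; reduction = 51 × £40 = £2,040, leaving £1,040.
At £81,550 — income exceeds £40,900 by £40,650, which is 55 full-or-partial £750 increments; reduction = 55 × £40 = £2,200, leaving £880.
Lost: £1,040 − £880 = £160.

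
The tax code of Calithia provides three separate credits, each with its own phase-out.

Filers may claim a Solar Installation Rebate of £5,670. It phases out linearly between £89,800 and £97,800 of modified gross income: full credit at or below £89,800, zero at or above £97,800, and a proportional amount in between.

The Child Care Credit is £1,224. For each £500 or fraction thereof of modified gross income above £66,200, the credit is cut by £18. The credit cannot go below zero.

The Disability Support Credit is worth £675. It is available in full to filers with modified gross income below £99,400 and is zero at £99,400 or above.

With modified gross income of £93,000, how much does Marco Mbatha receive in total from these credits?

£4,329

Solar Installation Rebate: £93,000 is £3,200 into a £8,000 phase-out range, leaving 4,800/8,000 of the credit: £5,670 × 4,800/8,000 = £3,402.
Child Care Credit: income exceeds £66,200 by £26,800, which is 54 full-or-partial £500 increments; reduction = 54 × £18 = £972, leaving £252.
Disability Support Credit: £93,000 is below the £99,400 cutoff, so the full £675 applies.
Total: £3,402 + £252 + £675 = £4,329.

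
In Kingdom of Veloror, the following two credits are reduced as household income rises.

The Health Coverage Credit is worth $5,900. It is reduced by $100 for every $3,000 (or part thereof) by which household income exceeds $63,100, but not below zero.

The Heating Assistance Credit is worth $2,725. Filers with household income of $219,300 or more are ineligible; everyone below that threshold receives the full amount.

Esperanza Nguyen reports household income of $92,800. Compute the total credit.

$7,625

Health Coverage Credit: income exceeds $63,100 by $29,700, which is 10 full-or-partial $3,000 increments; reduction = 10 × $100 = $1,000, leaving $4,900.
Heating Assistance Credit: $92,800 is below the $219,300 cutoff, so the full $2,725 applies.
Total: $4,900 + $2,725 = $7,625.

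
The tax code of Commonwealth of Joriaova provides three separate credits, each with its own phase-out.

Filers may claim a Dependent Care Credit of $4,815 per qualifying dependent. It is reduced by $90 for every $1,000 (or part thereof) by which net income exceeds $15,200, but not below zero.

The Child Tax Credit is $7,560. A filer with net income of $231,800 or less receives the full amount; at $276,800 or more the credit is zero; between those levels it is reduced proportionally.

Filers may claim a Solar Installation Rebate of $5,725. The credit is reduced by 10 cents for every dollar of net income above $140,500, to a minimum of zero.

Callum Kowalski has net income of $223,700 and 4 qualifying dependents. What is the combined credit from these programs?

Dependent Care Credit: base = 4 × $4,815 = $19,260. income exceeds $15,200 by $208,500, which is 209 full-or-partial $1,000 increments; reduction = 209 × $90 = $18,810, leaving $450.
Child Tax Credit: $223,700 is at or below the $231,800 threshold, so the full $7,560 applies.
Solar Installation Rebate: 10% of the $83,200 excess over $140,500 is $8,320 ≥ base, so the credit is $0.
Total: $450 + $7,560 + $0 = $8,010.

$8,010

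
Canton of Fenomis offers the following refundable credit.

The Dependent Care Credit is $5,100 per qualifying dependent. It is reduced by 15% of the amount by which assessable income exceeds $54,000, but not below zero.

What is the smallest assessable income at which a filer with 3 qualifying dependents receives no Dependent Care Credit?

Full credit = 3 × $5,100 = $15,300.
The credit falls by 15% of each dollar above $54,000, so it reaches zero when the excess is $15,300 / 15% = $102,000: income = $54,000 + $102,000 = $156,000.

$156,000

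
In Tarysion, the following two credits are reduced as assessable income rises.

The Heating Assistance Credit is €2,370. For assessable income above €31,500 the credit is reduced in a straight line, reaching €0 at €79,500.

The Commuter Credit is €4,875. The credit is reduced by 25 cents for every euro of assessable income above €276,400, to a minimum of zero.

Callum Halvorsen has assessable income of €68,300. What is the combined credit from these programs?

€5,428

Heating Assistance Credit: €68,300 is €36,800 into a €48,000 phase-out range, leaving 11,200/48,000 of the credit: €2,370 × 11,200/48,000 = €553.
Commuter Credit: €68,300 is at or below the €276,400 threshold, so the full €4,875 applies.
Total: €553 + €4,875 = €5,428.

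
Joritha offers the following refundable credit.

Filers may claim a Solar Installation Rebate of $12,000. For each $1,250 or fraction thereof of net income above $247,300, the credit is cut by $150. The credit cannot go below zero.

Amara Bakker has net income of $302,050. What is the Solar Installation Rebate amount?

$5,400

Solar Installation Rebate: income exceeds $247,300 by $54,750, which is 44 full-or-partial $1,250 increments; reduction = 44 × $150 = $6,600, leaving $5,400.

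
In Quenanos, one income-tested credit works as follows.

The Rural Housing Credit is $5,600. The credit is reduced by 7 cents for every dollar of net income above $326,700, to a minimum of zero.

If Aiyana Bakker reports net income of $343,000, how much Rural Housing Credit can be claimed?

$4,459

Rural Housing Credit: 7% of the $16,300 excess over $326,700 is $1,141; credit = $5,600 − $1,141 = $4,459.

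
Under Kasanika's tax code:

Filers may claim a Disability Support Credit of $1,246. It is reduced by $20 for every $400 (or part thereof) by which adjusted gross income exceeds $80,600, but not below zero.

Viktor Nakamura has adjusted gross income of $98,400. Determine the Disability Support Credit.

$346

Disability Support Credit: income exceeds $80,600 by $17,800, which is 45 full-or-partial $400 increments; reduction = 45 × $20 = $900, leaving $346.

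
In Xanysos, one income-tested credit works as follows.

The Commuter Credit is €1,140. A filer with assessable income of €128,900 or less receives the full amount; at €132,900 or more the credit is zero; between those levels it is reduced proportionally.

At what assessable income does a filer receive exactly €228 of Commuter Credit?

€228 is 228/1,140 of the full €1,140, so 912/1,140 of the €4,000 range has been used: income = €128,900 + €4,000 × 912/1,140 = €132,100.

€132,100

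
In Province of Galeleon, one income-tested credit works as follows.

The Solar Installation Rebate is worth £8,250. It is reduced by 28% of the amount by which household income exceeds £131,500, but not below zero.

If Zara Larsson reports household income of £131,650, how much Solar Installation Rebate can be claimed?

£8,208

Solar Installation Rebate: 28% of the £150 excess over £131,500 is £42; credit = £8,250 − £42 = £8,208.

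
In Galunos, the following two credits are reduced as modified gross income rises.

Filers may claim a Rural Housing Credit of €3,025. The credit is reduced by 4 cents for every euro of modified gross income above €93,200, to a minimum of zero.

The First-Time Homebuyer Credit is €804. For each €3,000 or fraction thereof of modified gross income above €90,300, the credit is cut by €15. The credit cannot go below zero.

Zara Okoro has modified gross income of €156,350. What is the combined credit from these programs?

Rural Housing Credit: 4% of the €63,150 excess over €93,200 is €2,526; credit = €3,025 − €2,526 = €499.
First-Time Homebuyer Credit: income exceeds €90,300 by €66,050, which is 23 full-or-partial €3,000 increments; reduction = 23 × €15 = €345, leaving €459.
Total: €499 + €459 = €958.

€958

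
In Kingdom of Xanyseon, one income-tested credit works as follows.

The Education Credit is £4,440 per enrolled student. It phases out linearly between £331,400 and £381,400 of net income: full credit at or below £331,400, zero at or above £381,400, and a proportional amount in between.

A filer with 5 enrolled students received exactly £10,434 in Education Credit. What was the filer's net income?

Full credit = 5 × £4,440 = £22,200.
£10,434 is 10,434/22,200 of the full £22,200, so 11,766/22,200 of the £50,000 range has been used: income = £331,400 + £50,000 × 11,766/22,200 = £357,900.

£357,900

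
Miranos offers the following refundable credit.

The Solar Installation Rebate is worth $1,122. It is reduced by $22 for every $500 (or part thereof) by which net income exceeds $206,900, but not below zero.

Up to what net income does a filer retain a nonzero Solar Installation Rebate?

After 50 increments the reduction is 50 × $22 = $1,100, leaving $22; one more increment wipes it out. Increment 50 ends at excess 50 × $500 = $25,000, so the highest qualifying income is $206,900 + $25,000 = $231,900.

$231,900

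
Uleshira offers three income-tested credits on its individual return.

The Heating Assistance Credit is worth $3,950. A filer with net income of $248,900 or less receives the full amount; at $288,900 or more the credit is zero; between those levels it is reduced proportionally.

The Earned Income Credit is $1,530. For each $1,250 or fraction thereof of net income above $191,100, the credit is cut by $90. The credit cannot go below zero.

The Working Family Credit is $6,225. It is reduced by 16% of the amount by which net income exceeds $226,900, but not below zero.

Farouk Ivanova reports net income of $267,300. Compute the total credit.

Heating Assistance Credit: $267,300 is $18,400 into a $40,000 phase-out range, leaving 21,600/40,000 of the credit: $3,950 × 21,600/40,000 = $2,133.
Earned Income Credit: income exceeds $191,100 by $76,200 → 61 increments × $90 = $5,490 ≥ base, so the credit is $0.
Working Family Credit: 16% of the $40,400 excess over $226,900 is $6,464 ≥ base, so the credit is $0.
Total: $2,133 + $0 + $0 = $2,133.

$2,133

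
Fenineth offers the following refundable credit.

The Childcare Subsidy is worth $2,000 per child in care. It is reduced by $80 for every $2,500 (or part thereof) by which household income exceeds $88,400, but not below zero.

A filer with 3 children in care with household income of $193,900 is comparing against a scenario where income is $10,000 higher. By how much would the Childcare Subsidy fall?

$320

At $193,900 — base = 3 × $2,000 = $6,000. income exceeds $88,400 by $105,500, which is 43 full-or-partial $2,500 increments; reduction = 43 × $80 = $3,440, leaving $2,560.
At $203,900 — base = 3 × $2,000 = $6,000. income exceeds $88,400 by $115,500, which is 47 full-or-partial $2,500 increments; reduction = 47 × $80 = $3,760, leaving $2,240.
Lost: $2,560 − $2,240 = $320.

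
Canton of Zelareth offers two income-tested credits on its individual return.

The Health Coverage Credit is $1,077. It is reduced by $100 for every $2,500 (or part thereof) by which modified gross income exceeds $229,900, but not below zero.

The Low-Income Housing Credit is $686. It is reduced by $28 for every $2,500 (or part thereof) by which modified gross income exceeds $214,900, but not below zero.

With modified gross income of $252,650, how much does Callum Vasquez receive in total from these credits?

Health Coverage Credit: income exceeds $229,900 by $22,750, which is 10 full-or-partial $2,500 increments; reduction = 10 × $100 = $1,000, leaving $77.
Low-Income Housing Credit: income exceeds $214,900 by $37,750, which is 16 full-or-partial $2,500 increments; reduction = 16 × $28 = $448, leaving $238.
Total: $77 + $238 = $315.

$315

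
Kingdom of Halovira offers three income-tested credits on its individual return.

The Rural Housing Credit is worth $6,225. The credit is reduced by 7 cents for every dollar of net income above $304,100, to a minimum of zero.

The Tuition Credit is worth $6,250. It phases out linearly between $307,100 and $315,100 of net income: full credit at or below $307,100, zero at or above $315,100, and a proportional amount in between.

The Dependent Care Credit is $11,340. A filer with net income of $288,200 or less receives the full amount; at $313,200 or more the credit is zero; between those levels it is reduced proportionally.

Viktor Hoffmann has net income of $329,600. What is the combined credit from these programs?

Rural Housing Credit: 7% of the $25,500 excess over $304,100 is $1,785; credit = $6,225 − $1,785 = $4,440.
Tuition Credit: $329,600 is at or above $315,100, so the credit is $0.
Dependent Care Credit: $329,600 is at or above $313,200, so the credit is $0.
Total: $4,440 + $0 + $0 = $4,440.

$4,440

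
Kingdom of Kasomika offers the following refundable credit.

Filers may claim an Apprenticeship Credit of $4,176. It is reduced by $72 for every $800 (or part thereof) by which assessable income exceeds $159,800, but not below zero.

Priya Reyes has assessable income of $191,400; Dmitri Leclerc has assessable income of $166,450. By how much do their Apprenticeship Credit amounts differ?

Priya ($191,400): Apprenticeship Credit: income exceeds $159,800 by $31,600, which is 40 full-or-partial $800 increments; reduction = 40 × $72 = $2,880, leaving $1,296.
Dmitri ($166,450): Apprenticeship Credit: income exceeds $159,800 by $6,650, which is 9 full-or-partial $800 increments; reduction = 9 × $72 = $648, leaving $3,528.
Difference: |$1,296 − $3,528| = $2,232.

$2,232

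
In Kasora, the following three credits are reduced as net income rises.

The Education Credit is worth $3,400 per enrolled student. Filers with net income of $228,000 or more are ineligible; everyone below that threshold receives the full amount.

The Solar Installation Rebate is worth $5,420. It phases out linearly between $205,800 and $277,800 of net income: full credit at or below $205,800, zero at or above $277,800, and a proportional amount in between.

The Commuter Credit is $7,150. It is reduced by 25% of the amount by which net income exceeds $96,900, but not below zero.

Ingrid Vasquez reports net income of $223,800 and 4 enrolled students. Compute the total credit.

$17,665

Education Credit: base = 4 × $3,400 = $13,600. $223,800 is below the $228,000 cutoff, so the full $13,600 applies.
Solar Installation Rebate: $223,800 is $18,000 into a $72,000 phase-out range, leaving 54,000/72,000 of the credit: $5,420 × 54,000/72,000 = $4,065.
Commuter Credit: 25% of the $126,900 excess over $96,900 is $31,725 ≥ base, so the credit is $0.
Total: $13,600 + $4,065 + $0 = $17,665.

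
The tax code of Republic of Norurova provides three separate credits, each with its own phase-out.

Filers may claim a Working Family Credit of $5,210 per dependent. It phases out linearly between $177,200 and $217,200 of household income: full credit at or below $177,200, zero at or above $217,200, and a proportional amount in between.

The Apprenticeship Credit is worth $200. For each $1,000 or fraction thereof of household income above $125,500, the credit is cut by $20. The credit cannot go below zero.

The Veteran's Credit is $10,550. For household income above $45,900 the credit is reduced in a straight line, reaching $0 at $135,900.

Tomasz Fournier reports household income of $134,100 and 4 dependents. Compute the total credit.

Working Family Credit: base = 4 × $5,210 = $20,840. $134,100 is at or below the $177,200 threshold, so the full $20,840 applies.
Apprenticeship Credit: income exceeds $125,500 by $8,600, which is 9 full-or-partial $1,000 increments; reduction = 9 × $20 = $180, leaving $20.
Veteran's Credit: $134,100 is $88,200 into a $90,000 phase-out range, leaving 1,800/90,000 of the credit: $10,550 × 1,800/90,000 = $211.
Total: $20,840 + $20 + $211 = $21,071.

$21,071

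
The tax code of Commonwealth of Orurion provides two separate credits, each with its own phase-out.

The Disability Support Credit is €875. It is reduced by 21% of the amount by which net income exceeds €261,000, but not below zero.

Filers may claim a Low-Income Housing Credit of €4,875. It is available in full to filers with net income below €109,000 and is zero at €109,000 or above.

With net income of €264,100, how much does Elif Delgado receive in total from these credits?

€224

Disability Support Credit: 21% of the €3,100 excess over €261,000 is €651; credit = €875 − €651 = €224.
Low-Income Housing Credit: €264,100 meets or exceeds the €109,000 cutoff, so the credit is €0.
Total: €224 + €0 = €224.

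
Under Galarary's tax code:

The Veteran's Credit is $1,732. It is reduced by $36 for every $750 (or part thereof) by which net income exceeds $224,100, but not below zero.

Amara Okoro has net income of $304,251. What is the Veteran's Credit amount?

$0

Veteran's Credit: income exceeds $224,100 by $80,151 → 107 increments × $36 = $3,852 ≥ base, so the credit is $0.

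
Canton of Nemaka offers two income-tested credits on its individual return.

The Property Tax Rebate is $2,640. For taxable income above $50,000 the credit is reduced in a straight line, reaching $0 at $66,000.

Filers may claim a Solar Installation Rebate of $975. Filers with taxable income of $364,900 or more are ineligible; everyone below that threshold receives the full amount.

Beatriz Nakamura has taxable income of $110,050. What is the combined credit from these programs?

Property Tax Rebate: $110,050 is at or above $66,000, so the credit is $0.
Solar Installation Rebate: $110,050 is below the $364,900 cutoff, so the full $975 applies.
Total: $0 + $975 = $975.

$975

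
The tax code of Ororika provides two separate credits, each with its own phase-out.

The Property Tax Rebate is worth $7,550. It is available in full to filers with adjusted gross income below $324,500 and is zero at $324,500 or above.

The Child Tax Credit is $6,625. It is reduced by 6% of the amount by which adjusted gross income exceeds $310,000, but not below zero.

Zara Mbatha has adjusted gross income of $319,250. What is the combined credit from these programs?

$13,620

Property Tax Rebate: $319,250 is below the $324,500 cutoff, so the full $7,550 applies.
Child Tax Credit: 6% of the $9,250 excess over $310,000 is $555; credit = $6,625 − $555 = $6,070.
Total: $7,550 + $6,070 = $13,620.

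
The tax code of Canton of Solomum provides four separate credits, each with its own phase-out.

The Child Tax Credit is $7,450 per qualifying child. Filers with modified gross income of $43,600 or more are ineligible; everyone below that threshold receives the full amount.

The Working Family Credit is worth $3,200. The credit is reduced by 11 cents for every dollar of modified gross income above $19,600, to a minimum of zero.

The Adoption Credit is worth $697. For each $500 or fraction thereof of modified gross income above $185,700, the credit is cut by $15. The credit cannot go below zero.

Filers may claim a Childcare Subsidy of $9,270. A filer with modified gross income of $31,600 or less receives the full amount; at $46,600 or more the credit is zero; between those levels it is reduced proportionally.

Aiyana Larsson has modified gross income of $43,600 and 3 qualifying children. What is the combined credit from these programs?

$3,111

Child Tax Credit: base = 3 × $7,450 = $22,350. $43,600 meets or exceeds the $43,600 cutoff, so the credit is $0.
Working Family Credit: 11% of the $24,000 excess over $19,600 is $2,640; credit = $3,200 − $2,640 = $560.
Adoption Credit: $43,600 is at or below the $185,700 threshold, so the full $697 applies.
Childcare Subsidy: $43,600 is $12,000 into a $15,000 phase-out range, leaving 3,000/15,000 of the credit: $9,270 × 3,000/15,000 = $1,854.
Total: $0 + $560 + $697 + $1,854 = $3,111.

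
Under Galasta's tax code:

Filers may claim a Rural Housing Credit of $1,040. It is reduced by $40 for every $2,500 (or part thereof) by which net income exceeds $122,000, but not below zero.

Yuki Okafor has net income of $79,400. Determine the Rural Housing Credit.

$1,040

Rural Housing Credit: $79,400 is at or below the $122,000 threshold, so the full $1,040 applies.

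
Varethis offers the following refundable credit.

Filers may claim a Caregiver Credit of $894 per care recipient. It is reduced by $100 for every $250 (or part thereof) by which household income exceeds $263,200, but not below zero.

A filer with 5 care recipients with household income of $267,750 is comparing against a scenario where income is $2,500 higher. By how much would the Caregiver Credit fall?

At $267,750 — base = 5 × $894 = $4,470. income exceeds $263,200 by $4,550, which is 19 full-or-partial $250 increments; reduction = 19 × $100 = $1,900, leaving $2,570.
At $270,250 — base = 5 × $894 = $4,470. income exceeds $263,200 by $7,050, which is 29 full-or-partial $250 increments; reduction = 29 × $100 = $2,900, leaving $1,570.
Lost: $2,570 − $1,570 = $1,000.

$1,000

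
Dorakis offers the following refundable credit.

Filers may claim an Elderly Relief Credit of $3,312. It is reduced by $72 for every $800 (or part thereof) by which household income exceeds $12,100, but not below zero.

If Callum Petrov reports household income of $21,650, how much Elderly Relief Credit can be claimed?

$2,448

Elderly Relief Credit: income exceeds $12,100 by $9,550, which is 12 full-or-partial $800 increments; reduction = 12 × $72 = $864, leaving $2,448.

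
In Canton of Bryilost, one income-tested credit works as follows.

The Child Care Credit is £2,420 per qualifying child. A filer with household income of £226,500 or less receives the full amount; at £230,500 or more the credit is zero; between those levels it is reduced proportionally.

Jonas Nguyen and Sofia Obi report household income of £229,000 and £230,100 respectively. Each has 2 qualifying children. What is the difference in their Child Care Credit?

£1,331

Jonas (£229,000): Child Care Credit: base = 2 × £2,420 = £4,840. £229,000 is £2,500 into a £4,000 phase-out range, leaving 1,500/4,000 of the credit: £4,840 × 1,500/4,000 = £1,815.
Sofia (£230,100): Child Care Credit: base = 2 × £2,420 = £4,840. £230,100 is £3,600 into a £4,000 phase-out range, leaving 400/4,000 of the credit: £4,840 × 400/4,000 = £484.
Difference: |£1,815 − £484| = £1,331.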